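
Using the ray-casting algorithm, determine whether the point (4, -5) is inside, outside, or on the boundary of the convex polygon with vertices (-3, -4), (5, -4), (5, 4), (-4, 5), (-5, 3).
The point (4, -5) lies strictly outside the polygon

Cast a horizontal ray to the right from the query point and count how many polygon edges it crosses (each edge strictly once or zero times, handled with the usual half-open convention). 
Parity of crossings → even ⇒ outside.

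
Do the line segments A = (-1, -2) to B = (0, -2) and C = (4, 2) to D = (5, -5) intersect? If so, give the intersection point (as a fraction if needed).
No (intersection of containing lines falls outside at least one segment)

Parametrize and solve: t = 39/7, s = 4/7. At least one of these is outside [0, 1], so the segments do not intersect.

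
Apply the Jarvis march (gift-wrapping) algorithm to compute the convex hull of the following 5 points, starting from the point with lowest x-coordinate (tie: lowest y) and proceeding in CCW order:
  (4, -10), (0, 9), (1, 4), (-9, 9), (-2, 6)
Hull (CCW) = [(-9, 9), (4, -10), (0, 9)]

Jarvis march: at each step, from the current hull vertex p, select the next vertex q as the point such that every other point lies strictly to the left of (or on) the directed line p → q. (Equivalently: for every other point r, the cross product (q − p) × (r − p) ≥ 0.)
Starting point (lowest x, tie lowest y): (-9, 9). Wrap until returning to start. Resulting hull: (-9, 9), (4, -10), (0, 9).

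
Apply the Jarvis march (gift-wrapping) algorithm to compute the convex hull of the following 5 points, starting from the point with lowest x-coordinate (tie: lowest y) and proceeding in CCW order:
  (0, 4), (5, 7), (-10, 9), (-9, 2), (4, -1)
Hull (CCW) = [(-10, 9), (-9, 2), (4, -1), (5, 7)]

Jarvis march: at each step, from the current hull vertex p, select the next vertex q as the point such that every other point lies strictly to the left of (or on) the directed line p → q. (Equivalently: for every other point r, the cross product (q − p) × (r − p) ≥ 0.)
Starting point (lowest x, tie lowest y): (-10, 9). Wrap until returning to start. Resulting hull: (-10, 9), (-9, 2), (4, -1), (5, 7).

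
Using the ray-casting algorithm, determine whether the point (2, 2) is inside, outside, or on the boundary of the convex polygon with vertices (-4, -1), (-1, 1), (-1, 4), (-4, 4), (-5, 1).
The point (2, 2) lies strictly outside the polygon

Cast a horizontal ray to the right from the query point and count how many polygon edges it crosses (each edge strictly once or zero times, handled with the usual half-open convention). 
Parity of crossings → even ⇒ outside.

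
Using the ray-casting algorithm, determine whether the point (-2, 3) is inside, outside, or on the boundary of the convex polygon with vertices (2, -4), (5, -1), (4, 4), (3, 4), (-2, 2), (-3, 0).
The point (-2, 3) lies strictly outside the polygon

Cast a horizontal ray to the right from the query point and count how many polygon edges it crosses (each edge strictly once or zero times, handled with the usual half-open convention). 
Parity of crossings → even ⇒ outside.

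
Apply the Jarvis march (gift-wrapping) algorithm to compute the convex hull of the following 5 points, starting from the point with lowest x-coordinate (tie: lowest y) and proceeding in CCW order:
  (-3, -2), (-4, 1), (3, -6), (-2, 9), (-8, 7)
Hull (CCW) = [(-8, 7), (-3, -2), (3, -6), (-2, 9)]

Jarvis march: at each step, from the current hull vertex p, select the next vertex q as the point such that every other point lies strictly to the left of (or on) the directed line p → q. (Equivalently: for every other point r, the cross product (q − p) × (r − p) ≥ 0.)
Starting point (lowest x, tie lowest y): (-8, 7). Wrap until returning to start. Resulting hull: (-8, 7), (-3, -2), (3, -6), (-2, 9).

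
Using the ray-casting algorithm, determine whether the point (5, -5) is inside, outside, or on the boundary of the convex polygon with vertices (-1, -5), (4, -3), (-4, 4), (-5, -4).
The point (5, -5) lies strictly outside the polygon

Cast a horizontal ray to the right from the query point and count how many polygon edges it crosses (each edge strictly once or zero times, handled with the usual half-open convention). 
Parity of crossings → even ⇒ outside.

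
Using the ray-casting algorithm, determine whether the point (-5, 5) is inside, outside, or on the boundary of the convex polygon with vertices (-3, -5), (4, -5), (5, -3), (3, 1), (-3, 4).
The point (-5, 5) lies strictly outside the polygon

Cast a horizontal ray to the right from the query point and count how many polygon edges it crosses (each edge strictly once or zero times, handled with the usual half-open convention). 
Parity of crossings → even ⇒ outside.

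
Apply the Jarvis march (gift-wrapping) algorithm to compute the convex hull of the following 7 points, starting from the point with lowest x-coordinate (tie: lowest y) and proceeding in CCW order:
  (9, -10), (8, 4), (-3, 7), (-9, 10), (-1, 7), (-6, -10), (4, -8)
Hull (CCW) = [(-9, 10), (-6, -10), (9, -10), (8, 4)]

Jarvis march: at each step, from the current hull vertex p, select the next vertex q as the point such that every other point lies strictly to the left of (or on) the directed line p → q. (Equivalently: for every other point r, the cross product (q − p) × (r − p) ≥ 0.)
Starting point (lowest x, tie lowest y): (-9, 10). Wrap until returning to start. Resulting hull: (-9, 10), (-6, -10), (9, -10), (8, 4).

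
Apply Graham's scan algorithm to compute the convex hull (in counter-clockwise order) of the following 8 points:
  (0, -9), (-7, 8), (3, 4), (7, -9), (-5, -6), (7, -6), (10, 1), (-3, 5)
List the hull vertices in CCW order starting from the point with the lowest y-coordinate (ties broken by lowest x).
Hull (CCW) = [(0, -9), (7, -9), (10, 1), (3, 4), (-7, 8), (-5, -6)]

Graham scan procedure:
  1. Find the pivot p₀ = point with lowest y (tie → lowest x): (0, -9).
  2. Sort the remaining points by polar angle around p₀.
  3. Walk through sorted points, maintaining a stack; pop the top while the last three entries make a non-left turn (cross product ≤ 0).
  4. Final stack is the convex hull in CCW order: (0, -9), (7, -9), (10, 1), (3, 4), (-7, 8), (-5, -6).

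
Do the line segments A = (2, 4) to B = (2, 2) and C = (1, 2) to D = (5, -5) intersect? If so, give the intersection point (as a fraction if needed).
No (intersection of containing lines falls outside at least one segment)

Parametrize and solve: t = 15/8, s = 1/4. At least one of these is outside [0, 1], so the segments do not intersect.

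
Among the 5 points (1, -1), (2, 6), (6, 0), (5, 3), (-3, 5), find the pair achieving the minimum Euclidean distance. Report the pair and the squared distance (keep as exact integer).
Pair = ((6, 0), (5, 3)); squared distance = 10

Compute all C(5, 2) = 10 pairwise squared distances (x_i − x_j)² + (y_i − y_j)². The minimum is 10, attained by the pair ((6, 0), (5, 3)).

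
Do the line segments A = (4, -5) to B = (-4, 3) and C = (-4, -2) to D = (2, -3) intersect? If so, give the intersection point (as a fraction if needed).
Yes; intersection at (2, -3) (t = 1/4 on AB, s = 1 on CD)

Parametrize AB as A + t(B − A) = (4 + -8 t, -5 + 8 t) and CD as C + s(D − C) = (-4 + 6 s, -2 + -1 s). Solve the linear system for (t, s). Determinant = 40 ≠ 0, so a unique intersection of the containing lines exists. Solution: t = 1/4, s = 1 — both in [0, 1], so the segments cross. Intersection point: (2, -3).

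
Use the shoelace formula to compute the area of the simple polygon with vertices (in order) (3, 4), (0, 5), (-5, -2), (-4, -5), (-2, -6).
Area = 81/2

Shoelace formula: Area = (1/2) |Σ_i (x_i · y_{i+1} − x_{i+1} · y_i)| (indices mod n). Compute each cross term:
  (3)(5) − (0)(4) = 15
  (0)(-2) − (-5)(5) = 25
  (-5)(-5) − (-4)(-2) = 17
  (-4)(-6) − (-2)(-5) = 14
  (-2)(4) − (3)(-6) = 10
Sum = 81, so (signed) Area = 81/2 = 81/2, |Area| = 81/2.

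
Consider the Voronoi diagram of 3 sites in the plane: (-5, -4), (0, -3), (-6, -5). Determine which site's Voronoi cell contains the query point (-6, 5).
Nearest site = (-5, -4)

The Voronoi cell of site s contains exactly those query points closer to s than to any other site. Compute squared distances from q = (-6, 5) to each site:
  (-5 − -6)² + (-4 − 5)² = 82
  (-6 − -6)² + (-5 − 5)² = 100
  (0 − -6)² + (-3 − 5)² = 100
Minimum is attained by (-5, -4), so q lies in its Voronoi cell.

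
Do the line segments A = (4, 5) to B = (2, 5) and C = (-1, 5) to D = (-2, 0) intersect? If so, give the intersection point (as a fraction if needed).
No (intersection of containing lines falls outside at least one segment)

Parametrize and solve: t = 5/2, s = 0. At least one of these is outside [0, 1], so the segments do not intersect.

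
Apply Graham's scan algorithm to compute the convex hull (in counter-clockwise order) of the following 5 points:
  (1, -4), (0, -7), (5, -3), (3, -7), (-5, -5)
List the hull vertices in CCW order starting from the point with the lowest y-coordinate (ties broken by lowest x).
Hull (CCW) = [(0, -7), (3, -7), (5, -3), (-5, -5)]

Graham scan procedure:
  1. Find the pivot p₀ = point with lowest y (tie → lowest x): (0, -7).
  2. Sort the remaining points by polar angle around p₀.
  3. Walk through sorted points, maintaining a stack; pop the top while the last three entries make a non-left turn (cross product ≤ 0).
  4. Final stack is the convex hull in CCW order: (0, -7), (3, -7), (5, -3), (-5, -5).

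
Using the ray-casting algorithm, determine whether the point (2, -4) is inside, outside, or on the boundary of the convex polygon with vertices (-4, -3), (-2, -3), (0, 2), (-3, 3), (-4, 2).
The point (2, -4) lies strictly outside the polygon

Cast a horizontal ray to the right from the query point and count how many polygon edges it crosses (each edge strictly once or zero times, handled with the usual half-open convention). 
Parity of crossings → even ⇒ outside.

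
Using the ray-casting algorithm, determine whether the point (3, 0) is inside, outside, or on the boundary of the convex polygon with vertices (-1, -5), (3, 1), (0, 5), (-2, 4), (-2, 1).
The point (3, 0) lies strictly outside the polygon

Cast a horizontal ray to the right from the query point and count how many polygon edges it crosses (each edge strictly once or zero times, handled with the usual half-open convention). 
Parity of crossings → even ⇒ outside.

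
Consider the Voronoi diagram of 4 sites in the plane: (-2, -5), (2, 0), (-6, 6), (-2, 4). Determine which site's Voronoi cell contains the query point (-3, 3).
Nearest site = (-2, 4)

The Voronoi cell of site s contains exactly those query points closer to s than to any other site. Compute squared distances from q = (-3, 3) to each site:
  (-2 − -3)² + (4 − 3)² = 2
  (-6 − -3)² + (6 − 3)² = 18
  (2 − -3)² + (0 − 3)² = 34
  (-2 − -3)² + (-5 − 3)² = 65
Minimum is attained by (-2, 4), so q lies in its Voronoi cell.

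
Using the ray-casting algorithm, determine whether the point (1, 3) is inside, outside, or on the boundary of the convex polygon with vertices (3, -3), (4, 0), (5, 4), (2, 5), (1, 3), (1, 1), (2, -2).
The point (1, 3) lies on the polygon boundary

Boundary check: the query satisfies the collinearity and bounding-box conditions for some polygon edge, so it lies exactly on the boundary.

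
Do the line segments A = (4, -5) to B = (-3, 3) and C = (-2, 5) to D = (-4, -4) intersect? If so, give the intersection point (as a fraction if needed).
Yes; intersection at (-202/79, 197/79) (t = 74/79 on AB, s = 22/79 on CD)

Parametrize AB as A + t(B − A) = (4 + -7 t, -5 + 8 t) and CD as C + s(D − C) = (-2 + -2 s, 5 + -9 s). Solve the linear system for (t, s). Determinant = -79 ≠ 0, so a unique intersection of the containing lines exists. Solution: t = 74/79, s = 22/79 — both in [0, 1], so the segments cross. Intersection point: (-202/79, 197/79).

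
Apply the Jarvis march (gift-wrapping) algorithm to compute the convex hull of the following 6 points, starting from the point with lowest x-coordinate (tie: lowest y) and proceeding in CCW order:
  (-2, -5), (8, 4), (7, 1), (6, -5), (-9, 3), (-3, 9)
Hull (CCW) = [(-9, 3), (-2, -5), (6, -5), (8, 4), (-3, 9)]

Jarvis march: at each step, from the current hull vertex p, select the next vertex q as the point such that every other point lies strictly to the left of (or on) the directed line p → q. (Equivalently: for every other point r, the cross product (q − p) × (r − p) ≥ 0.)
Starting point (lowest x, tie lowest y): (-9, 3). Wrap until returning to start. Resulting hull: (-9, 3), (-2, -5), (6, -5), (8, 4), (-3, 9).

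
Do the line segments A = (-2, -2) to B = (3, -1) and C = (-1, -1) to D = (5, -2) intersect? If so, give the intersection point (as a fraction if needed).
Yes; intersection at (13/11, -15/11) (t = 7/11 on AB, s = 4/11 on CD)

Parametrize AB as A + t(B − A) = (-2 + 5 t, -2 + 1 t) and CD as C + s(D − C) = (-1 + 6 s, -1 + -1 s). Solve the linear system for (t, s). Determinant = 11 ≠ 0, so a unique intersection of the containing lines exists. Solution: t = 7/11, s = 4/11 — both in [0, 1], so the segments cross. Intersection point: (13/11, -15/11).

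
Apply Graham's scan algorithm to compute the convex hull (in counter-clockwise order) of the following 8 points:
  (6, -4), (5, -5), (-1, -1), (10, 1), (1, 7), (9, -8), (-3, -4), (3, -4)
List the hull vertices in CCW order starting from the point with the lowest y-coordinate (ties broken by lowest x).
Hull (CCW) = [(9, -8), (10, 1), (1, 7), (-3, -4)]

Graham scan procedure:
  1. Find the pivot p₀ = point with lowest y (tie → lowest x): (9, -8).
  2. Sort the remaining points by polar angle around p₀.
  3. Walk through sorted points, maintaining a stack; pop the top while the last three entries make a non-left turn (cross product ≤ 0).
  4. Final stack is the convex hull in CCW order: (9, -8), (10, 1), (1, 7), (-3, -4).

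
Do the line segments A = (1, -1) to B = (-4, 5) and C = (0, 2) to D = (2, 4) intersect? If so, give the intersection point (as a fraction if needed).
No (intersection of containing lines falls outside at least one segment)

Parametrize and solve: t = 4/11, s = -9/22. At least one of these is outside [0, 1], so the segments do not intersect.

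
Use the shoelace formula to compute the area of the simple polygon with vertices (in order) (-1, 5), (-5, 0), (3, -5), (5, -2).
Area = 46

Shoelace formula: Area = (1/2) |Σ_i (x_i · y_{i+1} − x_{i+1} · y_i)| (indices mod n). Compute each cross term:
  (-1)(0) − (-5)(5) = 25
  (-5)(-5) − (3)(0) = 25
  (3)(-2) − (5)(-5) = 19
  (5)(5) − (-1)(-2) = 23
Sum = 92, so (signed) Area = 92/2 = 46, |Area| = 46.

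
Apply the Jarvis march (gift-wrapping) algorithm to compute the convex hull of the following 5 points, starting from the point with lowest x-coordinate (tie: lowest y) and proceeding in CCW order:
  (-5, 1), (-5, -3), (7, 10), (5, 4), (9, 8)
Hull (CCW) = [(-5, -3), (5, 4), (9, 8), (7, 10), (-5, 1)]

Jarvis march: at each step, from the current hull vertex p, select the next vertex q as the point such that every other point lies strictly to the left of (or on) the directed line p → q. (Equivalently: for every other point r, the cross product (q − p) × (r − p) ≥ 0.)
Starting point (lowest x, tie lowest y): (-5, -3). Wrap until returning to start. Resulting hull: (-5, -3), (5, 4), (9, 8), (7, 10), (-5, 1).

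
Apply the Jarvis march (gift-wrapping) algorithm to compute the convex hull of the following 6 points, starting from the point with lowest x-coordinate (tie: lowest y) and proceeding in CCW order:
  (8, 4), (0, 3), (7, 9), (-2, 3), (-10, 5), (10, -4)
Hull (CCW) = [(-10, 5), (10, -4), (7, 9)]

Jarvis march: at each step, from the current hull vertex p, select the next vertex q as the point such that every other point lies strictly to the left of (or on) the directed line p → q. (Equivalently: for every other point r, the cross product (q − p) × (r − p) ≥ 0.)
Starting point (lowest x, tie lowest y): (-10, 5). Wrap until returning to start. Resulting hull: (-10, 5), (10, -4), (7, 9).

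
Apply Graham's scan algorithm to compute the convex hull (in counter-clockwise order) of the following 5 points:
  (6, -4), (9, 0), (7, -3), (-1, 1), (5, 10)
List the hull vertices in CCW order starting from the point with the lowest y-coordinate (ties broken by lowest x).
Hull (CCW) = [(6, -4), (7, -3), (9, 0), (5, 10), (-1, 1)]

Graham scan procedure:
  1. Find the pivot p₀ = point with lowest y (tie → lowest x): (6, -4).
  2. Sort the remaining points by polar angle around p₀.
  3. Walk through sorted points, maintaining a stack; pop the top while the last three entries make a non-left turn (cross product ≤ 0).
  4. Final stack is the convex hull in CCW order: (6, -4), (7, -3), (9, 0), (5, 10), (-1, 1).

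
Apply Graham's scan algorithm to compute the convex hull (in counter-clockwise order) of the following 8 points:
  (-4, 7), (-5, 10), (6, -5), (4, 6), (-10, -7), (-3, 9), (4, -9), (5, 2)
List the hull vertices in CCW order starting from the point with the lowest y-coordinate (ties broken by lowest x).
Hull (CCW) = [(4, -9), (6, -5), (5, 2), (4, 6), (-5, 10), (-10, -7)]

Graham scan procedure:
  1. Find the pivot p₀ = point with lowest y (tie → lowest x): (4, -9).
  2. Sort the remaining points by polar angle around p₀.
  3. Walk through sorted points, maintaining a stack; pop the top while the last three entries make a non-left turn (cross product ≤ 0).
  4. Final stack is the convex hull in CCW order: (4, -9), (6, -5), (5, 2), (4, 6), (-5, 10), (-10, -7).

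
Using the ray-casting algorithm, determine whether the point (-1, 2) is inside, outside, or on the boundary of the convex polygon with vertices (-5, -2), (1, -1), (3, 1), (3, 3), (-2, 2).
The point (-1, 2) lies strictly inside the polygon

Cast a horizontal ray to the right from the query point and count how many polygon edges it crosses (each edge strictly once or zero times, handled with the usual half-open convention). 
Parity of crossings → odd ⇒ inside.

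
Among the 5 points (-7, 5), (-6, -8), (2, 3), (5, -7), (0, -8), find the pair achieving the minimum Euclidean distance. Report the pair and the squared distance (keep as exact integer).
Pair = ((5, -7), (0, -8)); squared distance = 26

Compute all C(5, 2) = 10 pairwise squared distances (x_i − x_j)² + (y_i − y_j)². The minimum is 26, attained by the pair ((5, -7), (0, -8)).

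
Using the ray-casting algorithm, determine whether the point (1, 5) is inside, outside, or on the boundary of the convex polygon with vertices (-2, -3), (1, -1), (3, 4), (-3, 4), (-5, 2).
The point (1, 5) lies strictly outside the polygon

Cast a horizontal ray to the right from the query point and count how many polygon edges it crosses (each edge strictly once or zero times, handled with the usual half-open convention). 
Parity of crossings → even ⇒ outside.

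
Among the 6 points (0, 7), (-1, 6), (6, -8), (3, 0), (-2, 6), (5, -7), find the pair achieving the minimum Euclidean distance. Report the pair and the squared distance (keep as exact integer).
Pair = ((-1, 6), (-2, 6)); squared distance = 1

Compute all C(6, 2) = 15 pairwise squared distances (x_i − x_j)² + (y_i − y_j)². The minimum is 1, attained by the pair ((-1, 6), (-2, 6)).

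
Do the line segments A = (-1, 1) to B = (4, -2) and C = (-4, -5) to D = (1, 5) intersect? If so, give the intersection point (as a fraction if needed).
Yes; intersection at (-1, 1) (t = 0 on AB, s = 3/5 on CD)

Parametrize AB as A + t(B − A) = (-1 + 5 t, 1 + -3 t) and CD as C + s(D − C) = (-4 + 5 s, -5 + 10 s). Solve the linear system for (t, s). Determinant = -65 ≠ 0, so a unique intersection of the containing lines exists. Solution: t = 0, s = 3/5 — both in [0, 1], so the segments cross. Intersection point: (-1, 1).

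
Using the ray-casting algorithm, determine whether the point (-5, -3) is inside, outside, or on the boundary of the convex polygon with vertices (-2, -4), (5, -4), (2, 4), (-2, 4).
The point (-5, -3) lies strictly outside the polygon

Cast a horizontal ray to the right from the query point and count how many polygon edges it crosses (each edge strictly once or zero times, handled with the usual half-open convention). 
Parity of crossings → even ⇒ outside.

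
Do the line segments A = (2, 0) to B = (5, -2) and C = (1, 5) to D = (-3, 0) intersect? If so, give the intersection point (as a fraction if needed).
No (intersection of containing lines falls outside at least one segment)

Parametrize and solve: t = -25/23, s = 13/23. At least one of these is outside [0, 1], so the segments do not intersect.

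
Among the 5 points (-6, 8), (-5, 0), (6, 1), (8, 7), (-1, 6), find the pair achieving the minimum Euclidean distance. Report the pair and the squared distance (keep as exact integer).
Pair = ((-6, 8), (-1, 6)); squared distance = 29

Compute all C(5, 2) = 10 pairwise squared distances (x_i − x_j)² + (y_i − y_j)². The minimum is 29, attained by the pair ((-6, 8), (-1, 6)).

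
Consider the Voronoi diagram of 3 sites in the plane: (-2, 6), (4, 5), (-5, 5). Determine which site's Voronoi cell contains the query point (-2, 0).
Nearest site = (-5, 5)

The Voronoi cell of site s contains exactly those query points closer to s than to any other site. Compute squared distances from q = (-2, 0) to each site:
  (-5 − -2)² + (5 − 0)² = 34
  (-2 − -2)² + (6 − 0)² = 36
  (4 − -2)² + (5 − 0)² = 61
Minimum is attained by (-5, 5), so q lies in its Voronoi cell.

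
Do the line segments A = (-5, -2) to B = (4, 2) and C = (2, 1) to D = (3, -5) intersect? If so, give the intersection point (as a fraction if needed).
No (intersection of containing lines falls outside at least one segment)

Parametrize and solve: t = 45/58, s = -1/58. At least one of these is outside [0, 1], so the segments do not intersect.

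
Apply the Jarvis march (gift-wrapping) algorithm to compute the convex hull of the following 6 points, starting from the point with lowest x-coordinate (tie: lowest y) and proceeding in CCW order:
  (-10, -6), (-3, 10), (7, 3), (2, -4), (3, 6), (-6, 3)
Hull (CCW) = [(-10, -6), (2, -4), (7, 3), (3, 6), (-3, 10)]

Jarvis march: at each step, from the current hull vertex p, select the next vertex q as the point such that every other point lies strictly to the left of (or on) the directed line p → q. (Equivalently: for every other point r, the cross product (q − p) × (r − p) ≥ 0.)
Starting point (lowest x, tie lowest y): (-10, -6). Wrap until returning to start. Resulting hull: (-10, -6), (2, -4), (7, 3), (3, 6), (-3, 10).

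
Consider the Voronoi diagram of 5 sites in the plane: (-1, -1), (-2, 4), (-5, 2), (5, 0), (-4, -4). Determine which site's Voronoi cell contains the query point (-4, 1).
Nearest site = (-5, 2)

The Voronoi cell of site s contains exactly those query points closer to s than to any other site. Compute squared distances from q = (-4, 1) to each site:
  (-5 − -4)² + (2 − 1)² = 2
  (-2 − -4)² + (4 − 1)² = 13
  (-1 − -4)² + (-1 − 1)² = 13
  (-4 − -4)² + (-4 − 1)² = 25
  (5 − -4)² + (0 − 1)² = 82
Minimum is attained by (-5, 2), so q lies in its Voronoi cell.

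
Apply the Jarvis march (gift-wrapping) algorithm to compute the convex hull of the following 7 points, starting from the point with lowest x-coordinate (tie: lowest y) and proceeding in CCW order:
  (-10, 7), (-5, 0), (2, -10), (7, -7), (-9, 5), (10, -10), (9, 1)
Hull (CCW) = [(-10, 7), (-9, 5), (2, -10), (10, -10), (9, 1)]

Jarvis march: at each step, from the current hull vertex p, select the next vertex q as the point such that every other point lies strictly to the left of (or on) the directed line p → q. (Equivalently: for every other point r, the cross product (q − p) × (r − p) ≥ 0.)
Starting point (lowest x, tie lowest y): (-10, 7). Wrap until returning to start. Resulting hull: (-10, 7), (-9, 5), (2, -10), (10, -10), (9, 1).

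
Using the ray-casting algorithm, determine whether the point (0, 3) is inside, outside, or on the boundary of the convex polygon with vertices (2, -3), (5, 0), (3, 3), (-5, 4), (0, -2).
The point (0, 3) lies strictly inside the polygon

Cast a horizontal ray to the right from the query point and count how many polygon edges it crosses (each edge strictly once or zero times, handled with the usual half-open convention). 
Parity of crossings → odd ⇒ inside.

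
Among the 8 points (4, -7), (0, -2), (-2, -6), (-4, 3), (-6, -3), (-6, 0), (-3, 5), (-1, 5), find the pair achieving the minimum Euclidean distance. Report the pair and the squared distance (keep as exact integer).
Pair = ((-3, 5), (-1, 5)); squared distance = 4

Compute all C(8, 2) = 28 pairwise squared distances (x_i − x_j)² + (y_i − y_j)². The minimum is 4, attained by the pair ((-3, 5), (-1, 5)).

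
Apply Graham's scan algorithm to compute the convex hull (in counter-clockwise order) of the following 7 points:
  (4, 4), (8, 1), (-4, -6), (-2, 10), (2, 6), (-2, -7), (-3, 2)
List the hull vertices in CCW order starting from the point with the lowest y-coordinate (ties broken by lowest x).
Hull (CCW) = [(-2, -7), (8, 1), (-2, 10), (-4, -6)]

Graham scan procedure:
  1. Find the pivot p₀ = point with lowest y (tie → lowest x): (-2, -7).
  2. Sort the remaining points by polar angle around p₀.
  3. Walk through sorted points, maintaining a stack; pop the top while the last three entries make a non-left turn (cross product ≤ 0).
  4. Final stack is the convex hull in CCW order: (-2, -7), (8, 1), (-2, 10), (-4, -6).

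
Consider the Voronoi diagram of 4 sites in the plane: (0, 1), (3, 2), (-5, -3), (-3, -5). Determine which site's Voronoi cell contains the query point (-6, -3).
Nearest site = (-5, -3)

The Voronoi cell of site s contains exactly those query points closer to s than to any other site. Compute squared distances from q = (-6, -3) to each site:
  (-5 − -6)² + (-3 − -3)² = 1
  (-3 − -6)² + (-5 − -3)² = 13
  (0 − -6)² + (1 − -3)² = 52
  (3 − -6)² + (2 − -3)² = 106
Minimum is attained by (-5, -3), so q lies in its Voronoi cell.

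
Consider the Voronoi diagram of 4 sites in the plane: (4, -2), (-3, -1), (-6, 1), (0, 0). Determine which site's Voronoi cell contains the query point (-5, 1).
Nearest site = (-6, 1)

The Voronoi cell of site s contains exactly those query points closer to s than to any other site. Compute squared distances from q = (-5, 1) to each site:
  (-6 − -5)² + (1 − 1)² = 1
  (-3 − -5)² + (-1 − 1)² = 8
  (0 − -5)² + (0 − 1)² = 26
  (4 − -5)² + (-2 − 1)² = 90
Minimum is attained by (-6, 1), so q lies in its Voronoi cell.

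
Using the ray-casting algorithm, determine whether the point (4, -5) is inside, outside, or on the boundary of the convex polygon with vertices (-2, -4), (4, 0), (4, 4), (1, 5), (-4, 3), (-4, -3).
The point (4, -5) lies strictly outside the polygon

Cast a horizontal ray to the right from the query point and count how many polygon edges it crosses (each edge strictly once or zero times, handled with the usual half-open convention). 
Parity of crossings → even ⇒ outside.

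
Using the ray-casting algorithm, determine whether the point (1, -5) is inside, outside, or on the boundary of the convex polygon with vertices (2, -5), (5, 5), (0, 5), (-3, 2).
The point (1, -5) lies strictly outside the polygon

Cast a horizontal ray to the right from the query point and count how many polygon edges it crosses (each edge strictly once or zero times, handled with the usual half-open convention). 
Parity of crossings → even ⇒ outside.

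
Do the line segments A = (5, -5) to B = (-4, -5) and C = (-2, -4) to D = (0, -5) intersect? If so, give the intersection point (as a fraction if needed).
Yes; intersection at (0, -5) (t = 5/9 on AB, s = 1 on CD)

Parametrize AB as A + t(B − A) = (5 + -9 t, -5 + 0 t) and CD as C + s(D − C) = (-2 + 2 s, -4 + -1 s). Solve the linear system for (t, s). Determinant = -9 ≠ 0, so a unique intersection of the containing lines exists. Solution: t = 5/9, s = 1 — both in [0, 1], so the segments cross. Intersection point: (0, -5).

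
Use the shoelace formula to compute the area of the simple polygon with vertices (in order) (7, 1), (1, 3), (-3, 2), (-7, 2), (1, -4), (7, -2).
Area = 56

Shoelace formula: Area = (1/2) |Σ_i (x_i · y_{i+1} − x_{i+1} · y_i)| (indices mod n). Compute each cross term:
  (7)(3) − (1)(1) = 20
  (1)(2) − (-3)(3) = 11
  (-3)(2) − (-7)(2) = 8
  (-7)(-4) − (1)(2) = 26
  (1)(-2) − (7)(-4) = 26
  (7)(1) − (7)(-2) = 21
Sum = 112, so (signed) Area = 112/2 = 56, |Area| = 56.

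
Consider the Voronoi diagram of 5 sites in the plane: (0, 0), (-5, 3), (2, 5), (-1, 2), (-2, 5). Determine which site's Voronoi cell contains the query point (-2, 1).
Nearest site = (-1, 2)

The Voronoi cell of site s contains exactly those query points closer to s than to any other site. Compute squared distances from q = (-2, 1) to each site:
  (-1 − -2)² + (2 − 1)² = 2
  (0 − -2)² + (0 − 1)² = 5
  (-5 − -2)² + (3 − 1)² = 13
  (-2 − -2)² + (5 − 1)² = 16
  (2 − -2)² + (5 − 1)² = 32
Minimum is attained by (-1, 2), so q lies in its Voronoi cell.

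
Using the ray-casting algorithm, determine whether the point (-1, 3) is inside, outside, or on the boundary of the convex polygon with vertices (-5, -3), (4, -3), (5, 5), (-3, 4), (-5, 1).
The point (-1, 3) lies strictly inside the polygon

Cast a horizontal ray to the right from the query point and count how many polygon edges it crosses (each edge strictly once or zero times, handled with the usual half-open convention). 
Parity of crossings → odd ⇒ inside.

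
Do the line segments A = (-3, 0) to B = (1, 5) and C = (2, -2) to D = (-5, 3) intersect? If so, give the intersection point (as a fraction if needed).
Yes; intersection at (-11/5, 1) (t = 1/5 on AB, s = 3/5 on CD)

Parametrize AB as A + t(B − A) = (-3 + 4 t, 0 + 5 t) and CD as C + s(D − C) = (2 + -7 s, -2 + 5 s). Solve the linear system for (t, s). Determinant = -55 ≠ 0, so a unique intersection of the containing lines exists. Solution: t = 1/5, s = 3/5 — both in [0, 1], so the segments cross. Intersection point: (-11/5, 1).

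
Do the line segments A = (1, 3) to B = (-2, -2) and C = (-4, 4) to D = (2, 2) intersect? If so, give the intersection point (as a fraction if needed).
Yes; intersection at (2/3, 22/9) (t = 1/9 on AB, s = 7/9 on CD)

Parametrize AB as A + t(B − A) = (1 + -3 t, 3 + -5 t) and CD as C + s(D − C) = (-4 + 6 s, 4 + -2 s). Solve the linear system for (t, s). Determinant = -36 ≠ 0, so a unique intersection of the containing lines exists. Solution: t = 1/9, s = 7/9 — both in [0, 1], so the segments cross. Intersection point: (2/3, 22/9).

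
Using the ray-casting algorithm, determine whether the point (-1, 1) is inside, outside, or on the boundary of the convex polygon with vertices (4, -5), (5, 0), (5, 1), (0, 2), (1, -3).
The point (-1, 1) lies strictly outside the polygon

Cast a horizontal ray to the right from the query point and count how many polygon edges it crosses (each edge strictly once or zero times, handled with the usual half-open convention). 
Parity of crossings → even ⇒ outside.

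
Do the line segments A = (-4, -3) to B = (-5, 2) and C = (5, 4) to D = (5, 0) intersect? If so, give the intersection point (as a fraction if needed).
No (intersection of containing lines falls outside at least one segment)

Parametrize and solve: t = -9, s = 13. At least one of these is outside [0, 1], so the segments do not intersect.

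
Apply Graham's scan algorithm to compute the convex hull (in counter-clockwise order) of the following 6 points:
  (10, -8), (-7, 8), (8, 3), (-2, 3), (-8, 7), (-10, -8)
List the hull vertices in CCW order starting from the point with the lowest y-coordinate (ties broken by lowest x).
Hull (CCW) = [(-10, -8), (10, -8), (8, 3), (-7, 8), (-8, 7)]

Graham scan procedure:
  1. Find the pivot p₀ = point with lowest y (tie → lowest x): (-10, -8).
  2. Sort the remaining points by polar angle around p₀.
  3. Walk through sorted points, maintaining a stack; pop the top while the last three entries make a non-left turn (cross product ≤ 0).
  4. Final stack is the convex hull in CCW order: (-10, -8), (10, -8), (8, 3), (-7, 8), (-8, 7).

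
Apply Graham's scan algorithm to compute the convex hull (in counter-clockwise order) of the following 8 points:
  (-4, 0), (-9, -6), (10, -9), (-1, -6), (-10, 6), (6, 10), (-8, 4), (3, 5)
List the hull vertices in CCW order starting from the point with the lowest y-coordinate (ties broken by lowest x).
Hull (CCW) = [(10, -9), (6, 10), (-10, 6), (-9, -6)]

Graham scan procedure:
  1. Find the pivot p₀ = point with lowest y (tie → lowest x): (10, -9).
  2. Sort the remaining points by polar angle around p₀.
  3. Walk through sorted points, maintaining a stack; pop the top while the last three entries make a non-left turn (cross product ≤ 0).
  4. Final stack is the convex hull in CCW order: (10, -9), (6, 10), (-10, 6), (-9, -6).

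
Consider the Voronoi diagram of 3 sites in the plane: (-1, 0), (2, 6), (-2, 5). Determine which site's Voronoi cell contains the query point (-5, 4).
Nearest site = (-2, 5)

The Voronoi cell of site s contains exactly those query points closer to s than to any other site. Compute squared distances from q = (-5, 4) to each site:
  (-2 − -5)² + (5 − 4)² = 10
  (-1 − -5)² + (0 − 4)² = 32
  (2 − -5)² + (6 − 4)² = 53
Minimum is attained by (-2, 5), so q lies in its Voronoi cell.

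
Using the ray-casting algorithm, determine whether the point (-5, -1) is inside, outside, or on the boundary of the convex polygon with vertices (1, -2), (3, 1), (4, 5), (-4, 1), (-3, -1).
The point (-5, -1) lies strictly outside the polygon

Cast a horizontal ray to the right from the query point and count how many polygon edges it crosses (each edge strictly once or zero times, handled with the usual half-open convention). 
Parity of crossings → even ⇒ outside.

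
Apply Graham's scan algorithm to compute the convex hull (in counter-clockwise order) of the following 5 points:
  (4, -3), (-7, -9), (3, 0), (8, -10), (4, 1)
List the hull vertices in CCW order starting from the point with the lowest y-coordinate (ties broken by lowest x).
Hull (CCW) = [(8, -10), (4, 1), (-7, -9)]

Graham scan procedure:
  1. Find the pivot p₀ = point with lowest y (tie → lowest x): (8, -10).
  2. Sort the remaining points by polar angle around p₀.
  3. Walk through sorted points, maintaining a stack; pop the top while the last three entries make a non-left turn (cross product ≤ 0).
  4. Final stack is the convex hull in CCW order: (8, -10), (4, 1), (-7, -9).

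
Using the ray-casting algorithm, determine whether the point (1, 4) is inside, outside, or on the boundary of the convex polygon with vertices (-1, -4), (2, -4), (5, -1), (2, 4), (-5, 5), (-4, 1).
The point (1, 4) lies strictly inside the polygon

Cast a horizontal ray to the right from the query point and count how many polygon edges it crosses (each edge strictly once or zero times, handled with the usual half-open convention). 
Parity of crossings → odd ⇒ inside.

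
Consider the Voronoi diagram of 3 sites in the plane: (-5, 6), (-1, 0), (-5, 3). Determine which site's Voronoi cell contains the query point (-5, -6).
Nearest site = (-1, 0)

The Voronoi cell of site s contains exactly those query points closer to s than to any other site. Compute squared distances from q = (-5, -6) to each site:
  (-1 − -5)² + (0 − -6)² = 52
  (-5 − -5)² + (3 − -6)² = 81
  (-5 − -5)² + (6 − -6)² = 144
Minimum is attained by (-1, 0), so q lies in its Voronoi cell.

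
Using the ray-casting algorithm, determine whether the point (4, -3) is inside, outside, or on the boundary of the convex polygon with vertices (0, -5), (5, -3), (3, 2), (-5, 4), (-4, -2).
The point (4, -3) lies strictly inside the polygon

Cast a horizontal ray to the right from the query point and count how many polygon edges it crosses (each edge strictly once or zero times, handled with the usual half-open convention). 
Parity of crossings → odd ⇒ inside.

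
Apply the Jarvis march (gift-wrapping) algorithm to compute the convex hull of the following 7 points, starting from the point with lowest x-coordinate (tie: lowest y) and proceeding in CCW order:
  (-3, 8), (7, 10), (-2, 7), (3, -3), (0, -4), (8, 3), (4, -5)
Hull (CCW) = [(-3, 8), (0, -4), (4, -5), (8, 3), (7, 10)]

Jarvis march: at each step, from the current hull vertex p, select the next vertex q as the point such that every other point lies strictly to the left of (or on) the directed line p → q. (Equivalently: for every other point r, the cross product (q − p) × (r − p) ≥ 0.)
Starting point (lowest x, tie lowest y): (-3, 8). Wrap until returning to start. Resulting hull: (-3, 8), (0, -4), (4, -5), (8, 3), (7, 10).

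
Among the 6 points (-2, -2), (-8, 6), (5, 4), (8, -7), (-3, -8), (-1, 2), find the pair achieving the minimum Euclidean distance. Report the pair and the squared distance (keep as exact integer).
Pair = ((-2, -2), (-1, 2)); squared distance = 17

Compute all C(6, 2) = 15 pairwise squared distances (x_i − x_j)² + (y_i − y_j)². The minimum is 17, attained by the pair ((-2, -2), (-1, 2)).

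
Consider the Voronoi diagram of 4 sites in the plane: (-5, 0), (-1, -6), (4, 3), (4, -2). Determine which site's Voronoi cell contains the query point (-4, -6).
Nearest site = (-1, -6)

The Voronoi cell of site s contains exactly those query points closer to s than to any other site. Compute squared distances from q = (-4, -6) to each site:
  (-1 − -4)² + (-6 − -6)² = 9
  (-5 − -4)² + (0 − -6)² = 37
  (4 − -4)² + (-2 − -6)² = 80
  (4 − -4)² + (3 − -6)² = 145
Minimum is attained by (-1, -6), so q lies in its Voronoi cell.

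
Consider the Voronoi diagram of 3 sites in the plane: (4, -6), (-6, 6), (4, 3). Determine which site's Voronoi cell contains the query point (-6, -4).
Nearest site = (-6, 6)

The Voronoi cell of site s contains exactly those query points closer to s than to any other site. Compute squared distances from q = (-6, -4) to each site:
  (-6 − -6)² + (6 − -4)² = 100
  (4 − -6)² + (-6 − -4)² = 104
  (4 − -6)² + (3 − -4)² = 149
Minimum is attained by (-6, 6), so q lies in its Voronoi cell.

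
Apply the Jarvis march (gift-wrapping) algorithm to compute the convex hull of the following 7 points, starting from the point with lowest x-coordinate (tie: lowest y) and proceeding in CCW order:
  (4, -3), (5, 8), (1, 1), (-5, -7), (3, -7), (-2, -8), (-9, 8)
Hull (CCW) = [(-9, 8), (-5, -7), (-2, -8), (3, -7), (4, -3), (5, 8)]

Jarvis march: at each step, from the current hull vertex p, select the next vertex q as the point such that every other point lies strictly to the left of (or on) the directed line p → q. (Equivalently: for every other point r, the cross product (q − p) × (r − p) ≥ 0.)
Starting point (lowest x, tie lowest y): (-9, 8). Wrap until returning to start. Resulting hull: (-9, 8), (-5, -7), (-2, -8), (3, -7), (4, -3), (5, 8).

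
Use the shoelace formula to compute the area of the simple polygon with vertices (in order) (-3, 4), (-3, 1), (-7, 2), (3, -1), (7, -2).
Area = 17

Shoelace formula: Area = (1/2) |Σ_i (x_i · y_{i+1} − x_{i+1} · y_i)| (indices mod n). Compute each cross term:
  (-3)(1) − (-3)(4) = 9
  (-3)(2) − (-7)(1) = 1
  (-7)(-1) − (3)(2) = 1
  (3)(-2) − (7)(-1) = 1
  (7)(4) − (-3)(-2) = 22
Sum = 34, so (signed) Area = 34/2 = 17, |Area| = 17.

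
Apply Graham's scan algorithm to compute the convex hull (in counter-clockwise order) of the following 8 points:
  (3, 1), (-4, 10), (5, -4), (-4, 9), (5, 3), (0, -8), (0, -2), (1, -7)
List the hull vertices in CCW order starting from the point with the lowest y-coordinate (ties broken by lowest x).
Hull (CCW) = [(0, -8), (5, -4), (5, 3), (-4, 10), (-4, 9)]

Graham scan procedure:
  1. Find the pivot p₀ = point with lowest y (tie → lowest x): (0, -8).
  2. Sort the remaining points by polar angle around p₀.
  3. Walk through sorted points, maintaining a stack; pop the top while the last three entries make a non-left turn (cross product ≤ 0).
  4. Final stack is the convex hull in CCW order: (0, -8), (5, -4), (5, 3), (-4, 10), (-4, 9).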